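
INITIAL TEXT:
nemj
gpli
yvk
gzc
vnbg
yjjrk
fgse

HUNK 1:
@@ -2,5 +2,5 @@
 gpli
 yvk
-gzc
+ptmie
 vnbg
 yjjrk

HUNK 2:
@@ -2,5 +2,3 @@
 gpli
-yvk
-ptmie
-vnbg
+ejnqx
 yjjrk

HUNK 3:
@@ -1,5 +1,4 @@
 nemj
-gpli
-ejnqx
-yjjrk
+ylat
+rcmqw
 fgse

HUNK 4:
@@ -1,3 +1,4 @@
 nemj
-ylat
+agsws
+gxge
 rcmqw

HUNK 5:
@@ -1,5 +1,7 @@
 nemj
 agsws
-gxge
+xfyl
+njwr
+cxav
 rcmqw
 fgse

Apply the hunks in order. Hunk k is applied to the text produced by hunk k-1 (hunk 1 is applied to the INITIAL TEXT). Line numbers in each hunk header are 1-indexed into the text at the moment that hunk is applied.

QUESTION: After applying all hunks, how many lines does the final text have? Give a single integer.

Answer: 7

Derivation:
Hunk 1: at line 2 remove [gzc] add [ptmie] -> 7 lines: nemj gpli yvk ptmie vnbg yjjrk fgse
Hunk 2: at line 2 remove [yvk,ptmie,vnbg] add [ejnqx] -> 5 lines: nemj gpli ejnqx yjjrk fgse
Hunk 3: at line 1 remove [gpli,ejnqx,yjjrk] add [ylat,rcmqw] -> 4 lines: nemj ylat rcmqw fgse
Hunk 4: at line 1 remove [ylat] add [agsws,gxge] -> 5 lines: nemj agsws gxge rcmqw fgse
Hunk 5: at line 1 remove [gxge] add [xfyl,njwr,cxav] -> 7 lines: nemj agsws xfyl njwr cxav rcmqw fgse
Final line count: 7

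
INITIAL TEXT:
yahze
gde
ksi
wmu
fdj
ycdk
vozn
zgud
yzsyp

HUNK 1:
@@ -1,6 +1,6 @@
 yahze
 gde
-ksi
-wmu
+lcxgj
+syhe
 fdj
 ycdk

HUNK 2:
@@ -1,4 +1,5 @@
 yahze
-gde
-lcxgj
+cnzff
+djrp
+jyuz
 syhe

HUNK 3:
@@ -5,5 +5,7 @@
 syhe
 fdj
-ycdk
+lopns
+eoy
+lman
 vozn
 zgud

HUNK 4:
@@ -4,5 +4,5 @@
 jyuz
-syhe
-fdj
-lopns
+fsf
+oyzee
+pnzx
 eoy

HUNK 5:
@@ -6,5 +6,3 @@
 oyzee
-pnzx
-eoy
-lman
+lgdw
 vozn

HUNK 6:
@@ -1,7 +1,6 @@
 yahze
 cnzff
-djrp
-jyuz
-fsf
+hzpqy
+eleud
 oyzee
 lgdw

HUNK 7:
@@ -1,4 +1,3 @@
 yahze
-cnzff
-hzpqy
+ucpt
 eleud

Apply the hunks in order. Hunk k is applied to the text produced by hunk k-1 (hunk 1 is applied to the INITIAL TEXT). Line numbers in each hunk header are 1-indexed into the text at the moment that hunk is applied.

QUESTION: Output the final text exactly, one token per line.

Hunk 1: at line 1 remove [ksi,wmu] add [lcxgj,syhe] -> 9 lines: yahze gde lcxgj syhe fdj ycdk vozn zgud yzsyp
Hunk 2: at line 1 remove [gde,lcxgj] add [cnzff,djrp,jyuz] -> 10 lines: yahze cnzff djrp jyuz syhe fdj ycdk vozn zgud yzsyp
Hunk 3: at line 5 remove [ycdk] add [lopns,eoy,lman] -> 12 lines: yahze cnzff djrp jyuz syhe fdj lopns eoy lman vozn zgud yzsyp
Hunk 4: at line 4 remove [syhe,fdj,lopns] add [fsf,oyzee,pnzx] -> 12 lines: yahze cnzff djrp jyuz fsf oyzee pnzx eoy lman vozn zgud yzsyp
Hunk 5: at line 6 remove [pnzx,eoy,lman] add [lgdw] -> 10 lines: yahze cnzff djrp jyuz fsf oyzee lgdw vozn zgud yzsyp
Hunk 6: at line 1 remove [djrp,jyuz,fsf] add [hzpqy,eleud] -> 9 lines: yahze cnzff hzpqy eleud oyzee lgdw vozn zgud yzsyp
Hunk 7: at line 1 remove [cnzff,hzpqy] add [ucpt] -> 8 lines: yahze ucpt eleud oyzee lgdw vozn zgud yzsyp

Answer: yahze
ucpt
eleud
oyzee
lgdw
vozn
zgud
yzsyp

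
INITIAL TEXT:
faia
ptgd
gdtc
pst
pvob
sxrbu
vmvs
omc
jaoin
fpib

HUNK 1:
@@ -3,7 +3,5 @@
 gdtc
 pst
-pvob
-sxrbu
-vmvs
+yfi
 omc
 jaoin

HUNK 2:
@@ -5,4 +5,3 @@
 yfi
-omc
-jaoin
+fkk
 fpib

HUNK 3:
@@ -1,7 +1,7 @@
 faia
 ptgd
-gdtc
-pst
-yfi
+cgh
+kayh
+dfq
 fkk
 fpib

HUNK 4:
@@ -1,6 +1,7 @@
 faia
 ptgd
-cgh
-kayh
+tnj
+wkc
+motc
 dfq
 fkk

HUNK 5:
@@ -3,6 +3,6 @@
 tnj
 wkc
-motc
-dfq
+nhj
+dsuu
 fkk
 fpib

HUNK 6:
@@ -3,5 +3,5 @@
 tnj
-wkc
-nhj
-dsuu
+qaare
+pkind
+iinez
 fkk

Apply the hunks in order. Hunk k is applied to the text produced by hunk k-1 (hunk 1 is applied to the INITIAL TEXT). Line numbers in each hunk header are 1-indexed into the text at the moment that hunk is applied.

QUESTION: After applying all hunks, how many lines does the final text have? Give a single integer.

Answer: 8

Derivation:
Hunk 1: at line 3 remove [pvob,sxrbu,vmvs] add [yfi] -> 8 lines: faia ptgd gdtc pst yfi omc jaoin fpib
Hunk 2: at line 5 remove [omc,jaoin] add [fkk] -> 7 lines: faia ptgd gdtc pst yfi fkk fpib
Hunk 3: at line 1 remove [gdtc,pst,yfi] add [cgh,kayh,dfq] -> 7 lines: faia ptgd cgh kayh dfq fkk fpib
Hunk 4: at line 1 remove [cgh,kayh] add [tnj,wkc,motc] -> 8 lines: faia ptgd tnj wkc motc dfq fkk fpib
Hunk 5: at line 3 remove [motc,dfq] add [nhj,dsuu] -> 8 lines: faia ptgd tnj wkc nhj dsuu fkk fpib
Hunk 6: at line 3 remove [wkc,nhj,dsuu] add [qaare,pkind,iinez] -> 8 lines: faia ptgd tnj qaare pkind iinez fkk fpib
Final line count: 8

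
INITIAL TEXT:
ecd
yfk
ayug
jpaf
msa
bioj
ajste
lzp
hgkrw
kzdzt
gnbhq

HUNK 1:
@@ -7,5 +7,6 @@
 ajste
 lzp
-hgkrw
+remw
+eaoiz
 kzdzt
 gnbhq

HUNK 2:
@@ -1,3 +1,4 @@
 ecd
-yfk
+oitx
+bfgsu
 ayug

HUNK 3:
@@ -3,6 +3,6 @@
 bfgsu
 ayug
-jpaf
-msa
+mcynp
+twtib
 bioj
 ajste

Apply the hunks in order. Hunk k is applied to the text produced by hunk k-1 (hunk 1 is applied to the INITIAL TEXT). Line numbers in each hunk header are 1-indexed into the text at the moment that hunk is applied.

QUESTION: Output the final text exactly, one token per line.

Answer: ecd
oitx
bfgsu
ayug
mcynp
twtib
bioj
ajste
lzp
remw
eaoiz
kzdzt
gnbhq

Derivation:
Hunk 1: at line 7 remove [hgkrw] add [remw,eaoiz] -> 12 lines: ecd yfk ayug jpaf msa bioj ajste lzp remw eaoiz kzdzt gnbhq
Hunk 2: at line 1 remove [yfk] add [oitx,bfgsu] -> 13 lines: ecd oitx bfgsu ayug jpaf msa bioj ajste lzp remw eaoiz kzdzt gnbhq
Hunk 3: at line 3 remove [jpaf,msa] add [mcynp,twtib] -> 13 lines: ecd oitx bfgsu ayug mcynp twtib bioj ajste lzp remw eaoiz kzdzt gnbhq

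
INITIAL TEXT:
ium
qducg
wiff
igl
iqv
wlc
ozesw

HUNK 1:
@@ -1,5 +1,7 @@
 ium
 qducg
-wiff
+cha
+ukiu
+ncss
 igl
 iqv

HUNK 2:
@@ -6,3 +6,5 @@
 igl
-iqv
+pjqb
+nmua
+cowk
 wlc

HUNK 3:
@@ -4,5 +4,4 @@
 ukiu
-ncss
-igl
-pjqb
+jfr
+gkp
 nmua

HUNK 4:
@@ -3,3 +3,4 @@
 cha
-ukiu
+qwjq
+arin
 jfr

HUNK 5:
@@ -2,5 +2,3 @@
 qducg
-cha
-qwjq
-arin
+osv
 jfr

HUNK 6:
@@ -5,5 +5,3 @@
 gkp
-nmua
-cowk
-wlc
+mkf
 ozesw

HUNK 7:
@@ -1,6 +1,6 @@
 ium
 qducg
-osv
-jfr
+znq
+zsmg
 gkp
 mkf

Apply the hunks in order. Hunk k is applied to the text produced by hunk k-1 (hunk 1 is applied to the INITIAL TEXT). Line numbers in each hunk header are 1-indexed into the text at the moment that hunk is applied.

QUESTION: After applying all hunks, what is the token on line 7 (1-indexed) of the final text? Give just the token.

Hunk 1: at line 1 remove [wiff] add [cha,ukiu,ncss] -> 9 lines: ium qducg cha ukiu ncss igl iqv wlc ozesw
Hunk 2: at line 6 remove [iqv] add [pjqb,nmua,cowk] -> 11 lines: ium qducg cha ukiu ncss igl pjqb nmua cowk wlc ozesw
Hunk 3: at line 4 remove [ncss,igl,pjqb] add [jfr,gkp] -> 10 lines: ium qducg cha ukiu jfr gkp nmua cowk wlc ozesw
Hunk 4: at line 3 remove [ukiu] add [qwjq,arin] -> 11 lines: ium qducg cha qwjq arin jfr gkp nmua cowk wlc ozesw
Hunk 5: at line 2 remove [cha,qwjq,arin] add [osv] -> 9 lines: ium qducg osv jfr gkp nmua cowk wlc ozesw
Hunk 6: at line 5 remove [nmua,cowk,wlc] add [mkf] -> 7 lines: ium qducg osv jfr gkp mkf ozesw
Hunk 7: at line 1 remove [osv,jfr] add [znq,zsmg] -> 7 lines: ium qducg znq zsmg gkp mkf ozesw
Final line 7: ozesw

Answer: ozesw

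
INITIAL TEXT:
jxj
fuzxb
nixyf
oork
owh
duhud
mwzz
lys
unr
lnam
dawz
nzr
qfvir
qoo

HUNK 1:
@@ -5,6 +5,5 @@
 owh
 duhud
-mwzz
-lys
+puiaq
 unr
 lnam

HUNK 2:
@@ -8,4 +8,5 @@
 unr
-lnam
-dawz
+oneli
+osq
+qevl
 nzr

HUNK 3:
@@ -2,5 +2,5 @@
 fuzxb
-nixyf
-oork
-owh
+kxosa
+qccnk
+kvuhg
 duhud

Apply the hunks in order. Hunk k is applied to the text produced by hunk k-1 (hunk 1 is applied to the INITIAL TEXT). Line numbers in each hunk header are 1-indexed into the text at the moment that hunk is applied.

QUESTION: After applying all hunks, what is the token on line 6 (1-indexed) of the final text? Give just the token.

Answer: duhud

Derivation:
Hunk 1: at line 5 remove [mwzz,lys] add [puiaq] -> 13 lines: jxj fuzxb nixyf oork owh duhud puiaq unr lnam dawz nzr qfvir qoo
Hunk 2: at line 8 remove [lnam,dawz] add [oneli,osq,qevl] -> 14 lines: jxj fuzxb nixyf oork owh duhud puiaq unr oneli osq qevl nzr qfvir qoo
Hunk 3: at line 2 remove [nixyf,oork,owh] add [kxosa,qccnk,kvuhg] -> 14 lines: jxj fuzxb kxosa qccnk kvuhg duhud puiaq unr oneli osq qevl nzr qfvir qoo
Final line 6: duhud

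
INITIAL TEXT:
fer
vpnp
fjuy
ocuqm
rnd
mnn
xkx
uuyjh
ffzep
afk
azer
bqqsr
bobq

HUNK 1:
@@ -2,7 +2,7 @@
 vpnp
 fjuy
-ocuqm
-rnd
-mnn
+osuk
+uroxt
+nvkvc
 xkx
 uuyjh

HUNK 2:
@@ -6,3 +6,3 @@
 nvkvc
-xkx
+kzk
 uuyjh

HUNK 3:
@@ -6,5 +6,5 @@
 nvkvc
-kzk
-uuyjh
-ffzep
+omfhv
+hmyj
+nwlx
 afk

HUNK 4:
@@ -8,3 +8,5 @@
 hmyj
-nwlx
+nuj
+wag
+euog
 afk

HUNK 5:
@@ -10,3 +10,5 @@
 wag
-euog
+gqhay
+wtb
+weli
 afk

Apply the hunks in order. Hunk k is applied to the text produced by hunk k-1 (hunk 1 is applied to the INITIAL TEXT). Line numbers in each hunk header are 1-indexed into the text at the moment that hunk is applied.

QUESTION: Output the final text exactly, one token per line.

Hunk 1: at line 2 remove [ocuqm,rnd,mnn] add [osuk,uroxt,nvkvc] -> 13 lines: fer vpnp fjuy osuk uroxt nvkvc xkx uuyjh ffzep afk azer bqqsr bobq
Hunk 2: at line 6 remove [xkx] add [kzk] -> 13 lines: fer vpnp fjuy osuk uroxt nvkvc kzk uuyjh ffzep afk azer bqqsr bobq
Hunk 3: at line 6 remove [kzk,uuyjh,ffzep] add [omfhv,hmyj,nwlx] -> 13 lines: fer vpnp fjuy osuk uroxt nvkvc omfhv hmyj nwlx afk azer bqqsr bobq
Hunk 4: at line 8 remove [nwlx] add [nuj,wag,euog] -> 15 lines: fer vpnp fjuy osuk uroxt nvkvc omfhv hmyj nuj wag euog afk azer bqqsr bobq
Hunk 5: at line 10 remove [euog] add [gqhay,wtb,weli] -> 17 lines: fer vpnp fjuy osuk uroxt nvkvc omfhv hmyj nuj wag gqhay wtb weli afk azer bqqsr bobq

Answer: fer
vpnp
fjuy
osuk
uroxt
nvkvc
omfhv
hmyj
nuj
wag
gqhay
wtb
weli
afk
azer
bqqsr
bobq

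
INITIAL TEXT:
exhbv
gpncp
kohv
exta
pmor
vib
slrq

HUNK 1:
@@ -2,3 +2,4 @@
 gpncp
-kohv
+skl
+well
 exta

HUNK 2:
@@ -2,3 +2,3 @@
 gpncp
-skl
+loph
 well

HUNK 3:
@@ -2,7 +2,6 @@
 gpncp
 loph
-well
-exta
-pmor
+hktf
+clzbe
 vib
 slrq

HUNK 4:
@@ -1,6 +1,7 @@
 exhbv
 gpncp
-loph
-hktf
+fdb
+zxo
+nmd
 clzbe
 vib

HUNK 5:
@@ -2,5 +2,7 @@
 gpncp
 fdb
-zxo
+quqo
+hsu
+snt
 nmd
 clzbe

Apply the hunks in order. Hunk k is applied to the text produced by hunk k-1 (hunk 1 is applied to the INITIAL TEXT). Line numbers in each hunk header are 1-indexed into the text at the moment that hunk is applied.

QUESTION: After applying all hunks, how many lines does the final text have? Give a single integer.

Answer: 10

Derivation:
Hunk 1: at line 2 remove [kohv] add [skl,well] -> 8 lines: exhbv gpncp skl well exta pmor vib slrq
Hunk 2: at line 2 remove [skl] add [loph] -> 8 lines: exhbv gpncp loph well exta pmor vib slrq
Hunk 3: at line 2 remove [well,exta,pmor] add [hktf,clzbe] -> 7 lines: exhbv gpncp loph hktf clzbe vib slrq
Hunk 4: at line 1 remove [loph,hktf] add [fdb,zxo,nmd] -> 8 lines: exhbv gpncp fdb zxo nmd clzbe vib slrq
Hunk 5: at line 2 remove [zxo] add [quqo,hsu,snt] -> 10 lines: exhbv gpncp fdb quqo hsu snt nmd clzbe vib slrq
Final line count: 10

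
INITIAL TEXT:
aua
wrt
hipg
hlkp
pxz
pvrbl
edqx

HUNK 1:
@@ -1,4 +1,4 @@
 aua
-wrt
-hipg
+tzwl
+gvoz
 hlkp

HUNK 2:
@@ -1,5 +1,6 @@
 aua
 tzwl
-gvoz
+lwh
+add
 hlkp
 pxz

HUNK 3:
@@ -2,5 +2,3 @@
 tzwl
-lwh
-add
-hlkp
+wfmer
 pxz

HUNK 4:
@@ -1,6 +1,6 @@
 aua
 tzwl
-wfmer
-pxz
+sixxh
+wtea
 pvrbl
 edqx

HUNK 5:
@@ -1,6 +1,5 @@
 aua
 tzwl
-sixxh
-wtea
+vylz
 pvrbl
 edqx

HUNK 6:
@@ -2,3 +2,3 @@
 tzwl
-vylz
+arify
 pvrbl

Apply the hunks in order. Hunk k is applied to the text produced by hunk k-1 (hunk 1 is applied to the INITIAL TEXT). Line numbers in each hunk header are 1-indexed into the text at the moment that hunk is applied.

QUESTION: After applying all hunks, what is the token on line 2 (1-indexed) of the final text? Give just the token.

Answer: tzwl

Derivation:
Hunk 1: at line 1 remove [wrt,hipg] add [tzwl,gvoz] -> 7 lines: aua tzwl gvoz hlkp pxz pvrbl edqx
Hunk 2: at line 1 remove [gvoz] add [lwh,add] -> 8 lines: aua tzwl lwh add hlkp pxz pvrbl edqx
Hunk 3: at line 2 remove [lwh,add,hlkp] add [wfmer] -> 6 lines: aua tzwl wfmer pxz pvrbl edqx
Hunk 4: at line 1 remove [wfmer,pxz] add [sixxh,wtea] -> 6 lines: aua tzwl sixxh wtea pvrbl edqx
Hunk 5: at line 1 remove [sixxh,wtea] add [vylz] -> 5 lines: aua tzwl vylz pvrbl edqx
Hunk 6: at line 2 remove [vylz] add [arify] -> 5 lines: aua tzwl arify pvrbl edqx
Final line 2: tzwl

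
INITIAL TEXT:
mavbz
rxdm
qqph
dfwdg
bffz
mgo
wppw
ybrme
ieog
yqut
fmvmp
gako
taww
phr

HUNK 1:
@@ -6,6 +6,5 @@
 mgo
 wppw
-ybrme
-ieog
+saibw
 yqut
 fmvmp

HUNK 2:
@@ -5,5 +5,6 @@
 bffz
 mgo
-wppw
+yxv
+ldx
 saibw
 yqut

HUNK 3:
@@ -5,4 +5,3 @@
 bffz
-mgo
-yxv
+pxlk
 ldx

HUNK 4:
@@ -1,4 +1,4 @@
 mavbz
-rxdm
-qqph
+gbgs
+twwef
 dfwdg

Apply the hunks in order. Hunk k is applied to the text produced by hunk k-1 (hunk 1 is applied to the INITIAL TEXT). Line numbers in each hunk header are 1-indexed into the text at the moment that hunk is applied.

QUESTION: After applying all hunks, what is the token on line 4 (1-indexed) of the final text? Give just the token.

Answer: dfwdg

Derivation:
Hunk 1: at line 6 remove [ybrme,ieog] add [saibw] -> 13 lines: mavbz rxdm qqph dfwdg bffz mgo wppw saibw yqut fmvmp gako taww phr
Hunk 2: at line 5 remove [wppw] add [yxv,ldx] -> 14 lines: mavbz rxdm qqph dfwdg bffz mgo yxv ldx saibw yqut fmvmp gako taww phr
Hunk 3: at line 5 remove [mgo,yxv] add [pxlk] -> 13 lines: mavbz rxdm qqph dfwdg bffz pxlk ldx saibw yqut fmvmp gako taww phr
Hunk 4: at line 1 remove [rxdm,qqph] add [gbgs,twwef] -> 13 lines: mavbz gbgs twwef dfwdg bffz pxlk ldx saibw yqut fmvmp gako taww phr
Final line 4: dfwdg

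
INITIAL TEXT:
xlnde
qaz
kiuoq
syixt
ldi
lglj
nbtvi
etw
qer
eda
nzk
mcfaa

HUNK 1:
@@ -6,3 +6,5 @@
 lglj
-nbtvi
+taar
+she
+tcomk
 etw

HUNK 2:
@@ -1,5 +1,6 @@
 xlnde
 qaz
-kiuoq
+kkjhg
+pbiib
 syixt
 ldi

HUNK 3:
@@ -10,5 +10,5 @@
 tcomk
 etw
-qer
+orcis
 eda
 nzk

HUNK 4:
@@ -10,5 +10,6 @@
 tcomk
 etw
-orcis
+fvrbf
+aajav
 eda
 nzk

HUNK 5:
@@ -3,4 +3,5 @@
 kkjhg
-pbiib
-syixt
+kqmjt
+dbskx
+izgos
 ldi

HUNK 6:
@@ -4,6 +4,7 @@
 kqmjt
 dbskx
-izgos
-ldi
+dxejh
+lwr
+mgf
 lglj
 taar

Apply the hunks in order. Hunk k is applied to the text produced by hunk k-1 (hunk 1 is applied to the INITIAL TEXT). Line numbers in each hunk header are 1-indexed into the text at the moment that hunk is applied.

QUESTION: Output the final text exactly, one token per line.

Answer: xlnde
qaz
kkjhg
kqmjt
dbskx
dxejh
lwr
mgf
lglj
taar
she
tcomk
etw
fvrbf
aajav
eda
nzk
mcfaa

Derivation:
Hunk 1: at line 6 remove [nbtvi] add [taar,she,tcomk] -> 14 lines: xlnde qaz kiuoq syixt ldi lglj taar she tcomk etw qer eda nzk mcfaa
Hunk 2: at line 1 remove [kiuoq] add [kkjhg,pbiib] -> 15 lines: xlnde qaz kkjhg pbiib syixt ldi lglj taar she tcomk etw qer eda nzk mcfaa
Hunk 3: at line 10 remove [qer] add [orcis] -> 15 lines: xlnde qaz kkjhg pbiib syixt ldi lglj taar she tcomk etw orcis eda nzk mcfaa
Hunk 4: at line 10 remove [orcis] add [fvrbf,aajav] -> 16 lines: xlnde qaz kkjhg pbiib syixt ldi lglj taar she tcomk etw fvrbf aajav eda nzk mcfaa
Hunk 5: at line 3 remove [pbiib,syixt] add [kqmjt,dbskx,izgos] -> 17 lines: xlnde qaz kkjhg kqmjt dbskx izgos ldi lglj taar she tcomk etw fvrbf aajav eda nzk mcfaa
Hunk 6: at line 4 remove [izgos,ldi] add [dxejh,lwr,mgf] -> 18 lines: xlnde qaz kkjhg kqmjt dbskx dxejh lwr mgf lglj taar she tcomk etw fvrbf aajav eda nzk mcfaa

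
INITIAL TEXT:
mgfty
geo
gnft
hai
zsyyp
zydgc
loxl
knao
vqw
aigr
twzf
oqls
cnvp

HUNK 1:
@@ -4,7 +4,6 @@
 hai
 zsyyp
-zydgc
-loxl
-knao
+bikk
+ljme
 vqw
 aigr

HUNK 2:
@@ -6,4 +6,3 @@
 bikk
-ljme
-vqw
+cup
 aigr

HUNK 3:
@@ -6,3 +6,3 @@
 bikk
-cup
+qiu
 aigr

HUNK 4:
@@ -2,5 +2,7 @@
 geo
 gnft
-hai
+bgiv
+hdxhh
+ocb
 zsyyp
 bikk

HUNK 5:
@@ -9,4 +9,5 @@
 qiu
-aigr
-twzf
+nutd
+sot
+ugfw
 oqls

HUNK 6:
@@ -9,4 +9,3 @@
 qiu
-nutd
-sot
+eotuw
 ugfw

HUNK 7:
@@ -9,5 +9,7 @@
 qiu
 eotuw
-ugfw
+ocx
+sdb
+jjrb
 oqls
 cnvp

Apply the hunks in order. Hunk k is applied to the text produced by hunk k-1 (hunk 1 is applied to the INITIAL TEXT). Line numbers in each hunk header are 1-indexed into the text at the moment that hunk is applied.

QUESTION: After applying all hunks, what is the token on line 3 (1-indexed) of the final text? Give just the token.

Answer: gnft

Derivation:
Hunk 1: at line 4 remove [zydgc,loxl,knao] add [bikk,ljme] -> 12 lines: mgfty geo gnft hai zsyyp bikk ljme vqw aigr twzf oqls cnvp
Hunk 2: at line 6 remove [ljme,vqw] add [cup] -> 11 lines: mgfty geo gnft hai zsyyp bikk cup aigr twzf oqls cnvp
Hunk 3: at line 6 remove [cup] add [qiu] -> 11 lines: mgfty geo gnft hai zsyyp bikk qiu aigr twzf oqls cnvp
Hunk 4: at line 2 remove [hai] add [bgiv,hdxhh,ocb] -> 13 lines: mgfty geo gnft bgiv hdxhh ocb zsyyp bikk qiu aigr twzf oqls cnvp
Hunk 5: at line 9 remove [aigr,twzf] add [nutd,sot,ugfw] -> 14 lines: mgfty geo gnft bgiv hdxhh ocb zsyyp bikk qiu nutd sot ugfw oqls cnvp
Hunk 6: at line 9 remove [nutd,sot] add [eotuw] -> 13 lines: mgfty geo gnft bgiv hdxhh ocb zsyyp bikk qiu eotuw ugfw oqls cnvp
Hunk 7: at line 9 remove [ugfw] add [ocx,sdb,jjrb] -> 15 lines: mgfty geo gnft bgiv hdxhh ocb zsyyp bikk qiu eotuw ocx sdb jjrb oqls cnvp
Final line 3: gnft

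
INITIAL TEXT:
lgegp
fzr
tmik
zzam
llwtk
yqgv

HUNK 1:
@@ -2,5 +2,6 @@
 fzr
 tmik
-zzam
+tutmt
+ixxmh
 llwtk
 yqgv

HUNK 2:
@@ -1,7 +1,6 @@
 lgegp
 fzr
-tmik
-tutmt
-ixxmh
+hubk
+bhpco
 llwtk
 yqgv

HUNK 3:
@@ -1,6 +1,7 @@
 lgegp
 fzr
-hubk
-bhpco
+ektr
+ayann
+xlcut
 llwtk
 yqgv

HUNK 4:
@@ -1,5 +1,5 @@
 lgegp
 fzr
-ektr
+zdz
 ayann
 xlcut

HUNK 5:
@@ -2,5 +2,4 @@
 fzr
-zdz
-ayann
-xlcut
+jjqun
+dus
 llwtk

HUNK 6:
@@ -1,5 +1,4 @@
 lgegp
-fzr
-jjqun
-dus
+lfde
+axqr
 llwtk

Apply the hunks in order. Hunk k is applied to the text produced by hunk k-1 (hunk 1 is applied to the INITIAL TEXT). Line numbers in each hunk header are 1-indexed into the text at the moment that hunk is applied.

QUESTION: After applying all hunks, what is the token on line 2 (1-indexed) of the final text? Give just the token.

Answer: lfde

Derivation:
Hunk 1: at line 2 remove [zzam] add [tutmt,ixxmh] -> 7 lines: lgegp fzr tmik tutmt ixxmh llwtk yqgv
Hunk 2: at line 1 remove [tmik,tutmt,ixxmh] add [hubk,bhpco] -> 6 lines: lgegp fzr hubk bhpco llwtk yqgv
Hunk 3: at line 1 remove [hubk,bhpco] add [ektr,ayann,xlcut] -> 7 lines: lgegp fzr ektr ayann xlcut llwtk yqgv
Hunk 4: at line 1 remove [ektr] add [zdz] -> 7 lines: lgegp fzr zdz ayann xlcut llwtk yqgv
Hunk 5: at line 2 remove [zdz,ayann,xlcut] add [jjqun,dus] -> 6 lines: lgegp fzr jjqun dus llwtk yqgv
Hunk 6: at line 1 remove [fzr,jjqun,dus] add [lfde,axqr] -> 5 lines: lgegp lfde axqr llwtk yqgv
Final line 2: lfde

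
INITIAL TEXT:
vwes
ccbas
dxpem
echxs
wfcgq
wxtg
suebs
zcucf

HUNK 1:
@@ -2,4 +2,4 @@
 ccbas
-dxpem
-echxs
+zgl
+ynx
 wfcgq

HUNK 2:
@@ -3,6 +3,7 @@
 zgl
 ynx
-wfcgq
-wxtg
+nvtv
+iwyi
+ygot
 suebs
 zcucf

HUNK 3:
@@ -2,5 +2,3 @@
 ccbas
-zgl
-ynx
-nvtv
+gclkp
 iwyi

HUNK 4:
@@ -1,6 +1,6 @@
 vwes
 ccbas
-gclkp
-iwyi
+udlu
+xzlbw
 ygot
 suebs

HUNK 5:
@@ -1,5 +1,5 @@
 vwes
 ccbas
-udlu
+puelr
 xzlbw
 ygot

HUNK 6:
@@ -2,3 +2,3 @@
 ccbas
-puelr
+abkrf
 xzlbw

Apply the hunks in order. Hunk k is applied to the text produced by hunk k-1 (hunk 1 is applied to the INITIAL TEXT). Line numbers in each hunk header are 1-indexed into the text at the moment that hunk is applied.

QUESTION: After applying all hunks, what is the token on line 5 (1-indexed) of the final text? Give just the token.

Answer: ygot

Derivation:
Hunk 1: at line 2 remove [dxpem,echxs] add [zgl,ynx] -> 8 lines: vwes ccbas zgl ynx wfcgq wxtg suebs zcucf
Hunk 2: at line 3 remove [wfcgq,wxtg] add [nvtv,iwyi,ygot] -> 9 lines: vwes ccbas zgl ynx nvtv iwyi ygot suebs zcucf
Hunk 3: at line 2 remove [zgl,ynx,nvtv] add [gclkp] -> 7 lines: vwes ccbas gclkp iwyi ygot suebs zcucf
Hunk 4: at line 1 remove [gclkp,iwyi] add [udlu,xzlbw] -> 7 lines: vwes ccbas udlu xzlbw ygot suebs zcucf
Hunk 5: at line 1 remove [udlu] add [puelr] -> 7 lines: vwes ccbas puelr xzlbw ygot suebs zcucf
Hunk 6: at line 2 remove [puelr] add [abkrf] -> 7 lines: vwes ccbas abkrf xzlbw ygot suebs zcucf
Final line 5: ygot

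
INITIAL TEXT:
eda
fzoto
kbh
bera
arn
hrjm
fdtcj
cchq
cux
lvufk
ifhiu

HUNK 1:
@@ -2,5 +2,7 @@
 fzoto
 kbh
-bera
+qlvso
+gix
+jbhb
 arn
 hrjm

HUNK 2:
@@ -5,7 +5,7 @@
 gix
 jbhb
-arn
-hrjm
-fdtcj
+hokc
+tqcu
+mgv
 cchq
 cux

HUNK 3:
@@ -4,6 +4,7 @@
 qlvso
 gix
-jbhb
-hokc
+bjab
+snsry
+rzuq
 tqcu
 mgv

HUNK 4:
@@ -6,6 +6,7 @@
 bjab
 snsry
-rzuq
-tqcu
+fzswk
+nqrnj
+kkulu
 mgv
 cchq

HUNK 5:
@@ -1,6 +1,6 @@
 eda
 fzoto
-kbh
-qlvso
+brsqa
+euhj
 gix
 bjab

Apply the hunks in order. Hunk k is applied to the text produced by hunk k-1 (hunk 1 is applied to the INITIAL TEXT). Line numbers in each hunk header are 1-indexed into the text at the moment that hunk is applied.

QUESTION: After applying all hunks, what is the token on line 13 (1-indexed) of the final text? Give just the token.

Hunk 1: at line 2 remove [bera] add [qlvso,gix,jbhb] -> 13 lines: eda fzoto kbh qlvso gix jbhb arn hrjm fdtcj cchq cux lvufk ifhiu
Hunk 2: at line 5 remove [arn,hrjm,fdtcj] add [hokc,tqcu,mgv] -> 13 lines: eda fzoto kbh qlvso gix jbhb hokc tqcu mgv cchq cux lvufk ifhiu
Hunk 3: at line 4 remove [jbhb,hokc] add [bjab,snsry,rzuq] -> 14 lines: eda fzoto kbh qlvso gix bjab snsry rzuq tqcu mgv cchq cux lvufk ifhiu
Hunk 4: at line 6 remove [rzuq,tqcu] add [fzswk,nqrnj,kkulu] -> 15 lines: eda fzoto kbh qlvso gix bjab snsry fzswk nqrnj kkulu mgv cchq cux lvufk ifhiu
Hunk 5: at line 1 remove [kbh,qlvso] add [brsqa,euhj] -> 15 lines: eda fzoto brsqa euhj gix bjab snsry fzswk nqrnj kkulu mgv cchq cux lvufk ifhiu
Final line 13: cux

Answer: cux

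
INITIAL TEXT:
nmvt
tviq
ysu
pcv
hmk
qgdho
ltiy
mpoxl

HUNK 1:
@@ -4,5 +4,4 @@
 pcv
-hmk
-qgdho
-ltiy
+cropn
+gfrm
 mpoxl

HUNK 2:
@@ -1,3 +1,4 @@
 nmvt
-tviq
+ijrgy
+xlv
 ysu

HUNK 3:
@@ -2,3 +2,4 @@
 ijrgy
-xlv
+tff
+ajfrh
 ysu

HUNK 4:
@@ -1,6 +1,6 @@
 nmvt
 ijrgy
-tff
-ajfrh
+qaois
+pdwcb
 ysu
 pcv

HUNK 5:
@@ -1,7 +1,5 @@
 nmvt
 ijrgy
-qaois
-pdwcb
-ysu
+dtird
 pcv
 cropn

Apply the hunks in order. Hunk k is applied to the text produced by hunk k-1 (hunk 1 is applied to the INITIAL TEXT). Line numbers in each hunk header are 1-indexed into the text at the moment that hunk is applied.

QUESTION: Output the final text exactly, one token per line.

Hunk 1: at line 4 remove [hmk,qgdho,ltiy] add [cropn,gfrm] -> 7 lines: nmvt tviq ysu pcv cropn gfrm mpoxl
Hunk 2: at line 1 remove [tviq] add [ijrgy,xlv] -> 8 lines: nmvt ijrgy xlv ysu pcv cropn gfrm mpoxl
Hunk 3: at line 2 remove [xlv] add [tff,ajfrh] -> 9 lines: nmvt ijrgy tff ajfrh ysu pcv cropn gfrm mpoxl
Hunk 4: at line 1 remove [tff,ajfrh] add [qaois,pdwcb] -> 9 lines: nmvt ijrgy qaois pdwcb ysu pcv cropn gfrm mpoxl
Hunk 5: at line 1 remove [qaois,pdwcb,ysu] add [dtird] -> 7 lines: nmvt ijrgy dtird pcv cropn gfrm mpoxl

Answer: nmvt
ijrgy
dtird
pcv
cropn
gfrm
mpoxl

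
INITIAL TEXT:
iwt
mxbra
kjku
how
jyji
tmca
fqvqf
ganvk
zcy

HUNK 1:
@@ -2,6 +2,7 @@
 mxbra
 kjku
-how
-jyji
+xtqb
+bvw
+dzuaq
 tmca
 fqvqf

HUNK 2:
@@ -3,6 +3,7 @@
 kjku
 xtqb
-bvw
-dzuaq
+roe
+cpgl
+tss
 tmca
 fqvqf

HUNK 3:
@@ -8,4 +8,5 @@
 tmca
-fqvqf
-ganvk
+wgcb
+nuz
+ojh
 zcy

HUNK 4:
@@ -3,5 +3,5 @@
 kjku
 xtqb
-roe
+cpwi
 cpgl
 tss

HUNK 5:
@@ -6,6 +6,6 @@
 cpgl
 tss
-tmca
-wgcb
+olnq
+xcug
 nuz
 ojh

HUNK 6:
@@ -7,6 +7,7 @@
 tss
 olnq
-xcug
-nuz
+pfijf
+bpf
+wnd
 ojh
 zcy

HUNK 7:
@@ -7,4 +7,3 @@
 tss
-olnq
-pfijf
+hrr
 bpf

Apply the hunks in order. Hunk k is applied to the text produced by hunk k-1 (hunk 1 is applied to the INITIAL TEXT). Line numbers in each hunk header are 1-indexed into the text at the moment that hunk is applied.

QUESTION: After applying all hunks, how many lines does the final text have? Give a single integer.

Hunk 1: at line 2 remove [how,jyji] add [xtqb,bvw,dzuaq] -> 10 lines: iwt mxbra kjku xtqb bvw dzuaq tmca fqvqf ganvk zcy
Hunk 2: at line 3 remove [bvw,dzuaq] add [roe,cpgl,tss] -> 11 lines: iwt mxbra kjku xtqb roe cpgl tss tmca fqvqf ganvk zcy
Hunk 3: at line 8 remove [fqvqf,ganvk] add [wgcb,nuz,ojh] -> 12 lines: iwt mxbra kjku xtqb roe cpgl tss tmca wgcb nuz ojh zcy
Hunk 4: at line 3 remove [roe] add [cpwi] -> 12 lines: iwt mxbra kjku xtqb cpwi cpgl tss tmca wgcb nuz ojh zcy
Hunk 5: at line 6 remove [tmca,wgcb] add [olnq,xcug] -> 12 lines: iwt mxbra kjku xtqb cpwi cpgl tss olnq xcug nuz ojh zcy
Hunk 6: at line 7 remove [xcug,nuz] add [pfijf,bpf,wnd] -> 13 lines: iwt mxbra kjku xtqb cpwi cpgl tss olnq pfijf bpf wnd ojh zcy
Hunk 7: at line 7 remove [olnq,pfijf] add [hrr] -> 12 lines: iwt mxbra kjku xtqb cpwi cpgl tss hrr bpf wnd ojh zcy
Final line count: 12

Answer: 12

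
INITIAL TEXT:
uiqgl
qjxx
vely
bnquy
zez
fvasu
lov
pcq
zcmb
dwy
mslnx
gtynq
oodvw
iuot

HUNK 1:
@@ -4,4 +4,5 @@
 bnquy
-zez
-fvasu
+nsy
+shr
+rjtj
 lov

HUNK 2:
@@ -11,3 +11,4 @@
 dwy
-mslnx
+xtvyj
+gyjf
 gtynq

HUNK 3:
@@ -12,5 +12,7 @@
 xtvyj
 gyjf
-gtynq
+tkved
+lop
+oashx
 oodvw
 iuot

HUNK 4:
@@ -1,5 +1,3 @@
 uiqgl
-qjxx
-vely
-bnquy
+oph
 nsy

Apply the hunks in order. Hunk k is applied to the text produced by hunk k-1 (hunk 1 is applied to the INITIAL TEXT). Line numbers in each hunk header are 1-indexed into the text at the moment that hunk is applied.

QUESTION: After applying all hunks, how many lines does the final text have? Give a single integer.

Hunk 1: at line 4 remove [zez,fvasu] add [nsy,shr,rjtj] -> 15 lines: uiqgl qjxx vely bnquy nsy shr rjtj lov pcq zcmb dwy mslnx gtynq oodvw iuot
Hunk 2: at line 11 remove [mslnx] add [xtvyj,gyjf] -> 16 lines: uiqgl qjxx vely bnquy nsy shr rjtj lov pcq zcmb dwy xtvyj gyjf gtynq oodvw iuot
Hunk 3: at line 12 remove [gtynq] add [tkved,lop,oashx] -> 18 lines: uiqgl qjxx vely bnquy nsy shr rjtj lov pcq zcmb dwy xtvyj gyjf tkved lop oashx oodvw iuot
Hunk 4: at line 1 remove [qjxx,vely,bnquy] add [oph] -> 16 lines: uiqgl oph nsy shr rjtj lov pcq zcmb dwy xtvyj gyjf tkved lop oashx oodvw iuot
Final line count: 16

Answer: 16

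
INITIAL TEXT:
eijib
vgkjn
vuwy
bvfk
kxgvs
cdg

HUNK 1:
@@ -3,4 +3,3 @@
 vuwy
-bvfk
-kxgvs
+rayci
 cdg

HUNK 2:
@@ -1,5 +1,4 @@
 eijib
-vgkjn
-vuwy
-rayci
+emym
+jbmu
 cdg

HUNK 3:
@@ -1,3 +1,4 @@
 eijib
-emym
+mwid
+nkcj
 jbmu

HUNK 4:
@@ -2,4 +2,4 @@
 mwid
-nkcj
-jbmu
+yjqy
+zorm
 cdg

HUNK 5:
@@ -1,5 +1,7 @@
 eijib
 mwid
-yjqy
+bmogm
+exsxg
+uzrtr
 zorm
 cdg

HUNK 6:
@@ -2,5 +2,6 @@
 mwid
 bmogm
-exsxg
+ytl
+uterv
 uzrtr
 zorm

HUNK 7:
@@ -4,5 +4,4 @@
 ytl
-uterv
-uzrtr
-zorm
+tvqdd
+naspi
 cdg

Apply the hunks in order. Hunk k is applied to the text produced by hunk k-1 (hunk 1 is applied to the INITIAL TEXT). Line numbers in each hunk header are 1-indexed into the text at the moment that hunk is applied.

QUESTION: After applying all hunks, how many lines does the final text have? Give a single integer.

Answer: 7

Derivation:
Hunk 1: at line 3 remove [bvfk,kxgvs] add [rayci] -> 5 lines: eijib vgkjn vuwy rayci cdg
Hunk 2: at line 1 remove [vgkjn,vuwy,rayci] add [emym,jbmu] -> 4 lines: eijib emym jbmu cdg
Hunk 3: at line 1 remove [emym] add [mwid,nkcj] -> 5 lines: eijib mwid nkcj jbmu cdg
Hunk 4: at line 2 remove [nkcj,jbmu] add [yjqy,zorm] -> 5 lines: eijib mwid yjqy zorm cdg
Hunk 5: at line 1 remove [yjqy] add [bmogm,exsxg,uzrtr] -> 7 lines: eijib mwid bmogm exsxg uzrtr zorm cdg
Hunk 6: at line 2 remove [exsxg] add [ytl,uterv] -> 8 lines: eijib mwid bmogm ytl uterv uzrtr zorm cdg
Hunk 7: at line 4 remove [uterv,uzrtr,zorm] add [tvqdd,naspi] -> 7 lines: eijib mwid bmogm ytl tvqdd naspi cdg
Final line count: 7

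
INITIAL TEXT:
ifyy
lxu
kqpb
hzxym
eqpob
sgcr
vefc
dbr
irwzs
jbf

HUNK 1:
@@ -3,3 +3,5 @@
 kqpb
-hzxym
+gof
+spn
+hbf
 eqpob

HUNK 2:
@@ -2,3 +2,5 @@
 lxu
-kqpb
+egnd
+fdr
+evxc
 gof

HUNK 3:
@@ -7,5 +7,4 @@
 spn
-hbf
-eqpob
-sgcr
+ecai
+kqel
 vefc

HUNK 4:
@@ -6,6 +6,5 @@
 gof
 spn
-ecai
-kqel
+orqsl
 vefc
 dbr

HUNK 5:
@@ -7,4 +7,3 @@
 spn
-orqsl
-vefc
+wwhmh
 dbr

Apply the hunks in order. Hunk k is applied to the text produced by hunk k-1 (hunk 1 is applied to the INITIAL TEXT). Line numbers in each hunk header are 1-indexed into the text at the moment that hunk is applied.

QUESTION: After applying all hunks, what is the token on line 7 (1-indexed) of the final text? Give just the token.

Hunk 1: at line 3 remove [hzxym] add [gof,spn,hbf] -> 12 lines: ifyy lxu kqpb gof spn hbf eqpob sgcr vefc dbr irwzs jbf
Hunk 2: at line 2 remove [kqpb] add [egnd,fdr,evxc] -> 14 lines: ifyy lxu egnd fdr evxc gof spn hbf eqpob sgcr vefc dbr irwzs jbf
Hunk 3: at line 7 remove [hbf,eqpob,sgcr] add [ecai,kqel] -> 13 lines: ifyy lxu egnd fdr evxc gof spn ecai kqel vefc dbr irwzs jbf
Hunk 4: at line 6 remove [ecai,kqel] add [orqsl] -> 12 lines: ifyy lxu egnd fdr evxc gof spn orqsl vefc dbr irwzs jbf
Hunk 5: at line 7 remove [orqsl,vefc] add [wwhmh] -> 11 lines: ifyy lxu egnd fdr evxc gof spn wwhmh dbr irwzs jbf
Final line 7: spn

Answer: spn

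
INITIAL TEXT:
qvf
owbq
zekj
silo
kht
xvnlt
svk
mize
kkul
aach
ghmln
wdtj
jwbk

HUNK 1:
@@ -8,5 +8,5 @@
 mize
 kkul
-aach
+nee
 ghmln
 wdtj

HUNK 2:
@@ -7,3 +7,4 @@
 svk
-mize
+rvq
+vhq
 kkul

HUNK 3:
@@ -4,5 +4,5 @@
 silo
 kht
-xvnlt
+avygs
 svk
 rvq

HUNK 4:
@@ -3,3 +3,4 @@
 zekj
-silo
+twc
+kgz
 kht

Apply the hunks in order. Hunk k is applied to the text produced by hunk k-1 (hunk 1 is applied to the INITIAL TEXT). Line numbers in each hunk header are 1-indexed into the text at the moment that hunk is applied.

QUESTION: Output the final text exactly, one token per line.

Hunk 1: at line 8 remove [aach] add [nee] -> 13 lines: qvf owbq zekj silo kht xvnlt svk mize kkul nee ghmln wdtj jwbk
Hunk 2: at line 7 remove [mize] add [rvq,vhq] -> 14 lines: qvf owbq zekj silo kht xvnlt svk rvq vhq kkul nee ghmln wdtj jwbk
Hunk 3: at line 4 remove [xvnlt] add [avygs] -> 14 lines: qvf owbq zekj silo kht avygs svk rvq vhq kkul nee ghmln wdtj jwbk
Hunk 4: at line 3 remove [silo] add [twc,kgz] -> 15 lines: qvf owbq zekj twc kgz kht avygs svk rvq vhq kkul nee ghmln wdtj jwbk

Answer: qvf
owbq
zekj
twc
kgz
kht
avygs
svk
rvq
vhq
kkul
nee
ghmln
wdtj
jwbk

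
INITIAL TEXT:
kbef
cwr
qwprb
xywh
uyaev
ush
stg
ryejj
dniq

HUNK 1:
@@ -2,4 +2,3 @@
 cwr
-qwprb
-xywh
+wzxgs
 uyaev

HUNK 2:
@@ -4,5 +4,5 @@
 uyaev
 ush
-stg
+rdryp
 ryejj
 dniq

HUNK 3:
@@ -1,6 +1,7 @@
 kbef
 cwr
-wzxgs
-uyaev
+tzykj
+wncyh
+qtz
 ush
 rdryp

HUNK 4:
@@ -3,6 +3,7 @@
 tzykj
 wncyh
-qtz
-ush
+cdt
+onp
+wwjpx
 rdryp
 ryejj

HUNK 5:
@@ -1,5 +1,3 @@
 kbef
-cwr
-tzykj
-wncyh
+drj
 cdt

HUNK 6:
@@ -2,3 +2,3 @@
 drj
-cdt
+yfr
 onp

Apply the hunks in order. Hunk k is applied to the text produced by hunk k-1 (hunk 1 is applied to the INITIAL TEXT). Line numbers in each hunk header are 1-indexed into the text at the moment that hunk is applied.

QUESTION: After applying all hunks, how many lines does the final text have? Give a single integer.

Hunk 1: at line 2 remove [qwprb,xywh] add [wzxgs] -> 8 lines: kbef cwr wzxgs uyaev ush stg ryejj dniq
Hunk 2: at line 4 remove [stg] add [rdryp] -> 8 lines: kbef cwr wzxgs uyaev ush rdryp ryejj dniq
Hunk 3: at line 1 remove [wzxgs,uyaev] add [tzykj,wncyh,qtz] -> 9 lines: kbef cwr tzykj wncyh qtz ush rdryp ryejj dniq
Hunk 4: at line 3 remove [qtz,ush] add [cdt,onp,wwjpx] -> 10 lines: kbef cwr tzykj wncyh cdt onp wwjpx rdryp ryejj dniq
Hunk 5: at line 1 remove [cwr,tzykj,wncyh] add [drj] -> 8 lines: kbef drj cdt onp wwjpx rdryp ryejj dniq
Hunk 6: at line 2 remove [cdt] add [yfr] -> 8 lines: kbef drj yfr onp wwjpx rdryp ryejj dniq
Final line count: 8

Answer: 8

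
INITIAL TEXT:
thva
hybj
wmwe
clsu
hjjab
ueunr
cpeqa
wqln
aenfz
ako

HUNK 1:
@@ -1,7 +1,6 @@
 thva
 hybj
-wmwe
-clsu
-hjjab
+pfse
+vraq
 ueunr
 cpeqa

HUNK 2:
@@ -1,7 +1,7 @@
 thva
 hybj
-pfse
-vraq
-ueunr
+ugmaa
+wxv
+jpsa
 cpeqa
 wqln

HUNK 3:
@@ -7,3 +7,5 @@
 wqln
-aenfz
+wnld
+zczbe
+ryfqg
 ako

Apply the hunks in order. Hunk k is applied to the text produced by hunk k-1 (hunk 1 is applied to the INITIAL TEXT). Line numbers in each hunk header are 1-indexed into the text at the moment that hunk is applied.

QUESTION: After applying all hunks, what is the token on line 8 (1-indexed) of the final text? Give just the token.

Hunk 1: at line 1 remove [wmwe,clsu,hjjab] add [pfse,vraq] -> 9 lines: thva hybj pfse vraq ueunr cpeqa wqln aenfz ako
Hunk 2: at line 1 remove [pfse,vraq,ueunr] add [ugmaa,wxv,jpsa] -> 9 lines: thva hybj ugmaa wxv jpsa cpeqa wqln aenfz ako
Hunk 3: at line 7 remove [aenfz] add [wnld,zczbe,ryfqg] -> 11 lines: thva hybj ugmaa wxv jpsa cpeqa wqln wnld zczbe ryfqg ako
Final line 8: wnld

Answer: wnld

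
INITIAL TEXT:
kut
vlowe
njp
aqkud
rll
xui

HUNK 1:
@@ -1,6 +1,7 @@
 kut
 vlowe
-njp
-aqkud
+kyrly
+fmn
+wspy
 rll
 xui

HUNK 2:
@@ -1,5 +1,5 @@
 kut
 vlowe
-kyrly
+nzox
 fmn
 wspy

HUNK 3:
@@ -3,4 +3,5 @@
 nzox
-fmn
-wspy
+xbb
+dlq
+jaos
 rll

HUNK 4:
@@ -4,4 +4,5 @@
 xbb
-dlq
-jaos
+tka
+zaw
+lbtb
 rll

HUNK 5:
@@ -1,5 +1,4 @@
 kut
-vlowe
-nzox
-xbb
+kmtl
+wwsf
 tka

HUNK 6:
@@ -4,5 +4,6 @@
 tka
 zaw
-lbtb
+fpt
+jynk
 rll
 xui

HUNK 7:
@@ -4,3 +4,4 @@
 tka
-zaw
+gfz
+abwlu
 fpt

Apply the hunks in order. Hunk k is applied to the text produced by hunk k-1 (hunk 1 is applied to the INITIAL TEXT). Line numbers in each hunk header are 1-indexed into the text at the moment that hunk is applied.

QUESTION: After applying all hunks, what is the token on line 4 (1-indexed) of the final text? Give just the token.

Hunk 1: at line 1 remove [njp,aqkud] add [kyrly,fmn,wspy] -> 7 lines: kut vlowe kyrly fmn wspy rll xui
Hunk 2: at line 1 remove [kyrly] add [nzox] -> 7 lines: kut vlowe nzox fmn wspy rll xui
Hunk 3: at line 3 remove [fmn,wspy] add [xbb,dlq,jaos] -> 8 lines: kut vlowe nzox xbb dlq jaos rll xui
Hunk 4: at line 4 remove [dlq,jaos] add [tka,zaw,lbtb] -> 9 lines: kut vlowe nzox xbb tka zaw lbtb rll xui
Hunk 5: at line 1 remove [vlowe,nzox,xbb] add [kmtl,wwsf] -> 8 lines: kut kmtl wwsf tka zaw lbtb rll xui
Hunk 6: at line 4 remove [lbtb] add [fpt,jynk] -> 9 lines: kut kmtl wwsf tka zaw fpt jynk rll xui
Hunk 7: at line 4 remove [zaw] add [gfz,abwlu] -> 10 lines: kut kmtl wwsf tka gfz abwlu fpt jynk rll xui
Final line 4: tka

Answer: tka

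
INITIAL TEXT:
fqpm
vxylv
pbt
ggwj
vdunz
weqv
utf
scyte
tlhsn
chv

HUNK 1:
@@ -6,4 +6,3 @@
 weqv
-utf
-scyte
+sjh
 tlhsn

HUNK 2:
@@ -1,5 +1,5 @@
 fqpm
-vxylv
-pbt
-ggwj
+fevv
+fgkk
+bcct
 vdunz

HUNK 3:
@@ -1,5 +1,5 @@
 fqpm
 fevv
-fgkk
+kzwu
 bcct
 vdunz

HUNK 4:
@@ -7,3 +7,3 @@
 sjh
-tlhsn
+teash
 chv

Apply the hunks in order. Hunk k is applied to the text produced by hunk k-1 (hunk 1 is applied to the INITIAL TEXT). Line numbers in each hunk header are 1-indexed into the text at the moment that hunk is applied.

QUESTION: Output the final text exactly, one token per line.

Hunk 1: at line 6 remove [utf,scyte] add [sjh] -> 9 lines: fqpm vxylv pbt ggwj vdunz weqv sjh tlhsn chv
Hunk 2: at line 1 remove [vxylv,pbt,ggwj] add [fevv,fgkk,bcct] -> 9 lines: fqpm fevv fgkk bcct vdunz weqv sjh tlhsn chv
Hunk 3: at line 1 remove [fgkk] add [kzwu] -> 9 lines: fqpm fevv kzwu bcct vdunz weqv sjh tlhsn chv
Hunk 4: at line 7 remove [tlhsn] add [teash] -> 9 lines: fqpm fevv kzwu bcct vdunz weqv sjh teash chv

Answer: fqpm
fevv
kzwu
bcct
vdunz
weqv
sjh
teash
chv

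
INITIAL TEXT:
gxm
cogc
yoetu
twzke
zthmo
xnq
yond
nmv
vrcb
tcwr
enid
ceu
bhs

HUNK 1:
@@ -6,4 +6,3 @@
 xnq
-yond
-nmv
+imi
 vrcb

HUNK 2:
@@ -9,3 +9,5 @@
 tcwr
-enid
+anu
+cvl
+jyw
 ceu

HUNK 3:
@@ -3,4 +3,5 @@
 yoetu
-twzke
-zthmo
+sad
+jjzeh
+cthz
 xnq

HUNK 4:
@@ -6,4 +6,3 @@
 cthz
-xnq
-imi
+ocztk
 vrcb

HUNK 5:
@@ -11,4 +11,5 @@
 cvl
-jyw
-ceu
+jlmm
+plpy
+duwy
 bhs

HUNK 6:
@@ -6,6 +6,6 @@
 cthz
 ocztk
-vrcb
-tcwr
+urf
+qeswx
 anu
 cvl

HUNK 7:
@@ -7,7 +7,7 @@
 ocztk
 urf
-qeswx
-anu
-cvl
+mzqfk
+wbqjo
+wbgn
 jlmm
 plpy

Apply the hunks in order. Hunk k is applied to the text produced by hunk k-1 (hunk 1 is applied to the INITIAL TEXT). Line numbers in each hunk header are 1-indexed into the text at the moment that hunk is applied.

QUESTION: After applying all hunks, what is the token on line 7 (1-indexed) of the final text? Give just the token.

Answer: ocztk

Derivation:
Hunk 1: at line 6 remove [yond,nmv] add [imi] -> 12 lines: gxm cogc yoetu twzke zthmo xnq imi vrcb tcwr enid ceu bhs
Hunk 2: at line 9 remove [enid] add [anu,cvl,jyw] -> 14 lines: gxm cogc yoetu twzke zthmo xnq imi vrcb tcwr anu cvl jyw ceu bhs
Hunk 3: at line 3 remove [twzke,zthmo] add [sad,jjzeh,cthz] -> 15 lines: gxm cogc yoetu sad jjzeh cthz xnq imi vrcb tcwr anu cvl jyw ceu bhs
Hunk 4: at line 6 remove [xnq,imi] add [ocztk] -> 14 lines: gxm cogc yoetu sad jjzeh cthz ocztk vrcb tcwr anu cvl jyw ceu bhs
Hunk 5: at line 11 remove [jyw,ceu] add [jlmm,plpy,duwy] -> 15 lines: gxm cogc yoetu sad jjzeh cthz ocztk vrcb tcwr anu cvl jlmm plpy duwy bhs
Hunk 6: at line 6 remove [vrcb,tcwr] add [urf,qeswx] -> 15 lines: gxm cogc yoetu sad jjzeh cthz ocztk urf qeswx anu cvl jlmm plpy duwy bhs
Hunk 7: at line 7 remove [qeswx,anu,cvl] add [mzqfk,wbqjo,wbgn] -> 15 lines: gxm cogc yoetu sad jjzeh cthz ocztk urf mzqfk wbqjo wbgn jlmm plpy duwy bhs
Final line 7: ocztk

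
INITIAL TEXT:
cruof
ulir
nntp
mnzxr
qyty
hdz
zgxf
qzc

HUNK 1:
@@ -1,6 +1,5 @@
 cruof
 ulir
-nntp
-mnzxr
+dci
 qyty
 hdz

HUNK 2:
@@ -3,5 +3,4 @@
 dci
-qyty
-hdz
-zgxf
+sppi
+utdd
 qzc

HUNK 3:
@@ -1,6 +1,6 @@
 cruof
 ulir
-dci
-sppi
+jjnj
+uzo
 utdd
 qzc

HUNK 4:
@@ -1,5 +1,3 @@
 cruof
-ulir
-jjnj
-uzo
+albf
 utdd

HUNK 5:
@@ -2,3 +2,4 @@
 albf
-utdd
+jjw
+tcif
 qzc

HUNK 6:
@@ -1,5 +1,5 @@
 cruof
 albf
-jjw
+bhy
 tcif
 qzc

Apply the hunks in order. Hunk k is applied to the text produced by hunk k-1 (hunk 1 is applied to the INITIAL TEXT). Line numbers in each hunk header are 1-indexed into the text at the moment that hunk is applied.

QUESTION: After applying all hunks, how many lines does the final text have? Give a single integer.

Answer: 5

Derivation:
Hunk 1: at line 1 remove [nntp,mnzxr] add [dci] -> 7 lines: cruof ulir dci qyty hdz zgxf qzc
Hunk 2: at line 3 remove [qyty,hdz,zgxf] add [sppi,utdd] -> 6 lines: cruof ulir dci sppi utdd qzc
Hunk 3: at line 1 remove [dci,sppi] add [jjnj,uzo] -> 6 lines: cruof ulir jjnj uzo utdd qzc
Hunk 4: at line 1 remove [ulir,jjnj,uzo] add [albf] -> 4 lines: cruof albf utdd qzc
Hunk 5: at line 2 remove [utdd] add [jjw,tcif] -> 5 lines: cruof albf jjw tcif qzc
Hunk 6: at line 1 remove [jjw] add [bhy] -> 5 lines: cruof albf bhy tcif qzc
Final line count: 5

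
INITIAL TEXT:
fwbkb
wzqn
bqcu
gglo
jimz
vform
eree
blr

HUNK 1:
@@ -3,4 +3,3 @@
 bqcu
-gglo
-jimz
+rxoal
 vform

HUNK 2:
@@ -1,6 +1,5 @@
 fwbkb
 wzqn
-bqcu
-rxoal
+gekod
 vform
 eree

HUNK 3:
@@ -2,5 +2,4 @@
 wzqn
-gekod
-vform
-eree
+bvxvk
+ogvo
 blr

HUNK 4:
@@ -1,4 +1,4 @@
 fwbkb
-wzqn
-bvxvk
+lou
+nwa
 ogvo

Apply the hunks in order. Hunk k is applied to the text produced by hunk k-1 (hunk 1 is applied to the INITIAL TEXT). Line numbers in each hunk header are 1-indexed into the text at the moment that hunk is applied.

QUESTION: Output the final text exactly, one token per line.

Answer: fwbkb
lou
nwa
ogvo
blr

Derivation:
Hunk 1: at line 3 remove [gglo,jimz] add [rxoal] -> 7 lines: fwbkb wzqn bqcu rxoal vform eree blr
Hunk 2: at line 1 remove [bqcu,rxoal] add [gekod] -> 6 lines: fwbkb wzqn gekod vform eree blr
Hunk 3: at line 2 remove [gekod,vform,eree] add [bvxvk,ogvo] -> 5 lines: fwbkb wzqn bvxvk ogvo blr
Hunk 4: at line 1 remove [wzqn,bvxvk] add [lou,nwa] -> 5 lines: fwbkb lou nwa ogvo blr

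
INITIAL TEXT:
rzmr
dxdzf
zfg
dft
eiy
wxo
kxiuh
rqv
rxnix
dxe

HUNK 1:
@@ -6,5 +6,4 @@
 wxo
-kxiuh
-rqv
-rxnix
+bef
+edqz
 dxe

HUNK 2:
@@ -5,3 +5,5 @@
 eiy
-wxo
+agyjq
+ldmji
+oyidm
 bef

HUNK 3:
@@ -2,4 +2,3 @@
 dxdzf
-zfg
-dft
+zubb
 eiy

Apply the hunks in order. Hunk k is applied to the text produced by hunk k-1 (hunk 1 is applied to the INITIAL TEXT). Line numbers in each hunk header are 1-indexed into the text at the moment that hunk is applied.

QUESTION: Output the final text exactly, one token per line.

Answer: rzmr
dxdzf
zubb
eiy
agyjq
ldmji
oyidm
bef
edqz
dxe

Derivation:
Hunk 1: at line 6 remove [kxiuh,rqv,rxnix] add [bef,edqz] -> 9 lines: rzmr dxdzf zfg dft eiy wxo bef edqz dxe
Hunk 2: at line 5 remove [wxo] add [agyjq,ldmji,oyidm] -> 11 lines: rzmr dxdzf zfg dft eiy agyjq ldmji oyidm bef edqz dxe
Hunk 3: at line 2 remove [zfg,dft] add [zubb] -> 10 lines: rzmr dxdzf zubb eiy agyjq ldmji oyidm bef edqz dxe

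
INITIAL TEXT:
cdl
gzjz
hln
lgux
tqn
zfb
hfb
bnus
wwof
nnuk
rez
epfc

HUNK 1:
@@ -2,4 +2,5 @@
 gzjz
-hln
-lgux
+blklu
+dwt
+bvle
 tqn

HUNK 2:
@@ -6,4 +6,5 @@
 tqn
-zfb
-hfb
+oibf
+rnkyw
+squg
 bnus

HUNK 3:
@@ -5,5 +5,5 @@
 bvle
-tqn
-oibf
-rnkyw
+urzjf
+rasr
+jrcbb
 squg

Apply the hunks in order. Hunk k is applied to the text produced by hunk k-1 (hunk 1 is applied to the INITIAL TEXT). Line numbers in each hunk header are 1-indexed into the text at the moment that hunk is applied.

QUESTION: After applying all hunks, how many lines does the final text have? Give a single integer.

Answer: 14

Derivation:
Hunk 1: at line 2 remove [hln,lgux] add [blklu,dwt,bvle] -> 13 lines: cdl gzjz blklu dwt bvle tqn zfb hfb bnus wwof nnuk rez epfc
Hunk 2: at line 6 remove [zfb,hfb] add [oibf,rnkyw,squg] -> 14 lines: cdl gzjz blklu dwt bvle tqn oibf rnkyw squg bnus wwof nnuk rez epfc
Hunk 3: at line 5 remove [tqn,oibf,rnkyw] add [urzjf,rasr,jrcbb] -> 14 lines: cdl gzjz blklu dwt bvle urzjf rasr jrcbb squg bnus wwof nnuk rez epfc
Final line count: 14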